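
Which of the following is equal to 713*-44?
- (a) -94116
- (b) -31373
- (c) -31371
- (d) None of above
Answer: d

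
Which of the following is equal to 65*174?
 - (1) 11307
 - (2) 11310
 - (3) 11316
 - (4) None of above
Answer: 2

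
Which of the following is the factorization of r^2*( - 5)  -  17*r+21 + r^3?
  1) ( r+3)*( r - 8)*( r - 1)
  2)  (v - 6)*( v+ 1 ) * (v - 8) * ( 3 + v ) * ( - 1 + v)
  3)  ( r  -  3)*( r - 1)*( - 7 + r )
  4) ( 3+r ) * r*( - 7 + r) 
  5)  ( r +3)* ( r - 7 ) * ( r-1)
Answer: 5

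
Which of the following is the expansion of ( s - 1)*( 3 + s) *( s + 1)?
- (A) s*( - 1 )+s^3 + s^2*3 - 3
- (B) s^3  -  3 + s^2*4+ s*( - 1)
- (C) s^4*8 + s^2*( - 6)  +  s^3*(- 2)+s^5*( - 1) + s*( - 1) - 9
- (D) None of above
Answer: A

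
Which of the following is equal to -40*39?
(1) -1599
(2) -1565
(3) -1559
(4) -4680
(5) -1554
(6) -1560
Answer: 6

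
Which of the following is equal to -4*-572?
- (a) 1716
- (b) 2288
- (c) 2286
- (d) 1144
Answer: b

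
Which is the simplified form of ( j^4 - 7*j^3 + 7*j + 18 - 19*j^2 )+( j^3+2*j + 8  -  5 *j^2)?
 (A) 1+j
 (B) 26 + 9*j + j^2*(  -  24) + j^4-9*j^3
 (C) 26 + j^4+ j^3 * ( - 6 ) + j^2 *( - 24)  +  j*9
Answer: C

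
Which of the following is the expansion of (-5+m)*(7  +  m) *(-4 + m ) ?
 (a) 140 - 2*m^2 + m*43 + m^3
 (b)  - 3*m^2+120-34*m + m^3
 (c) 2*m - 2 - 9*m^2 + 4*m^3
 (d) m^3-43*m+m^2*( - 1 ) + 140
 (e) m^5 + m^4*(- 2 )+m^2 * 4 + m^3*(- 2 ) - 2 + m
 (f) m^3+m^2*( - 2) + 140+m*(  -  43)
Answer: f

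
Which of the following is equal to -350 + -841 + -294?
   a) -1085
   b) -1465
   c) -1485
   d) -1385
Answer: c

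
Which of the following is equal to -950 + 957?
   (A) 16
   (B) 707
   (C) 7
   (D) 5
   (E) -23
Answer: C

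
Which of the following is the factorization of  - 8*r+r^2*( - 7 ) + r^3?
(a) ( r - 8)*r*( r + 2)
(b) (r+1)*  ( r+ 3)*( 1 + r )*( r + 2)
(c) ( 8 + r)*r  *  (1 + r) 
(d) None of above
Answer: d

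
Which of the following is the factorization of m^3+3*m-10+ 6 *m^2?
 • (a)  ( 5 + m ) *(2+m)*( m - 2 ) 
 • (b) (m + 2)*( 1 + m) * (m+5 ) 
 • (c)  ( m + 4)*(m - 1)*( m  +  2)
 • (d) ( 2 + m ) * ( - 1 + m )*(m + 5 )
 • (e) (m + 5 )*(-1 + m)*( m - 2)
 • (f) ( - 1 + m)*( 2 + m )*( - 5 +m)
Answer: d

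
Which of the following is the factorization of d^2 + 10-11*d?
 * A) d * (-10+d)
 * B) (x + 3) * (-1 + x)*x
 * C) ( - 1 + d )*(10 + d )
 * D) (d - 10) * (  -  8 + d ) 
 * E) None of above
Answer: E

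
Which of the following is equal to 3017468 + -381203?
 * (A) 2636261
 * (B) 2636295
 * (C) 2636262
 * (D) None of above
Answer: D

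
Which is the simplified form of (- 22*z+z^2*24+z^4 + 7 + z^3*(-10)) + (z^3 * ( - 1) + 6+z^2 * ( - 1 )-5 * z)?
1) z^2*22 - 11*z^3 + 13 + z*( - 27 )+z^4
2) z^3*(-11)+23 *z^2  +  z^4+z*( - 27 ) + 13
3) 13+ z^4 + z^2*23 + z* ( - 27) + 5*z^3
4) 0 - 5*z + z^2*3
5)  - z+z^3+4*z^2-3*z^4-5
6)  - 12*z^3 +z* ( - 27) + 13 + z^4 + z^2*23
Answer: 2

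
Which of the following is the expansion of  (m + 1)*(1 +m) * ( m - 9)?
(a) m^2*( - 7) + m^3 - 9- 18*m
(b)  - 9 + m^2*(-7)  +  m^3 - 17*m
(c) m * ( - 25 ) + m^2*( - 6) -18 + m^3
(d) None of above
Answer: b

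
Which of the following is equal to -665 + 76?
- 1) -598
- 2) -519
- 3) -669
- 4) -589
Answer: 4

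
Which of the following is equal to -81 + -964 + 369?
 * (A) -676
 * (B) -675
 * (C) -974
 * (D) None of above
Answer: A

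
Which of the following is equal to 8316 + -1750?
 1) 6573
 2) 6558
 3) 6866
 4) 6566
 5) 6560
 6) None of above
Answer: 4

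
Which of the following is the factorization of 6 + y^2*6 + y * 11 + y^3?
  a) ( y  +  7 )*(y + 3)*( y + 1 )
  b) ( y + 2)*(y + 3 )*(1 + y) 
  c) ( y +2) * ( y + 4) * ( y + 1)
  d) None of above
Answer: b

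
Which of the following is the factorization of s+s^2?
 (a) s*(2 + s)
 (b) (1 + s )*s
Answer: b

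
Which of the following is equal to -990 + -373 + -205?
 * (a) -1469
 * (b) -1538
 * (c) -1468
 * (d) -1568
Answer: d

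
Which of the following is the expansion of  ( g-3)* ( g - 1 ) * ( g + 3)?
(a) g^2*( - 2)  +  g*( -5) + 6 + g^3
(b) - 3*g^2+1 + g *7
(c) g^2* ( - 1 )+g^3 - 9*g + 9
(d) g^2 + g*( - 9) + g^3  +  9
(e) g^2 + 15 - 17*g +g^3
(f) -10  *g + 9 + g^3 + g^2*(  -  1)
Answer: c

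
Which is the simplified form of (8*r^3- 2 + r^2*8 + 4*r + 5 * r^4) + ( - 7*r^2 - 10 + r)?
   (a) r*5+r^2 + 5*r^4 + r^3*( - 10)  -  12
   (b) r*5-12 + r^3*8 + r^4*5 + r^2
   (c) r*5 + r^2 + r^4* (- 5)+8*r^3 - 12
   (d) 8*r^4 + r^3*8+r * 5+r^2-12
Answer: b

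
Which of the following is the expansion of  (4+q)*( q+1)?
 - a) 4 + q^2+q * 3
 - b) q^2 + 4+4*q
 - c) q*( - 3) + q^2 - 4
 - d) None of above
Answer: d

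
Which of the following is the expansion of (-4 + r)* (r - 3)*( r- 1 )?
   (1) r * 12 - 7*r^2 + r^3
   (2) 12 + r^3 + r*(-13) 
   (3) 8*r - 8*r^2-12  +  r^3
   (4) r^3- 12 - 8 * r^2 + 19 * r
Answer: 4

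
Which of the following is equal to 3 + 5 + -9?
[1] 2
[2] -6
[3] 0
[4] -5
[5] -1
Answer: 5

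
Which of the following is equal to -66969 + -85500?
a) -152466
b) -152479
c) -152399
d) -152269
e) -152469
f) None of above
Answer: e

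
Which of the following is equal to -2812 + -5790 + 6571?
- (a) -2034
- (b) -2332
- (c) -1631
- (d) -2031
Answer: d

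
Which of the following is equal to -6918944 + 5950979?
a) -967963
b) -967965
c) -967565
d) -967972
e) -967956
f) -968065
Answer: b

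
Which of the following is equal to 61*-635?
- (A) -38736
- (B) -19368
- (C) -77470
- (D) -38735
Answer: D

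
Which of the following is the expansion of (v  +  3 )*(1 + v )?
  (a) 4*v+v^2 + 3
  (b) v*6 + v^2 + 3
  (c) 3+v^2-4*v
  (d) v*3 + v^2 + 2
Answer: a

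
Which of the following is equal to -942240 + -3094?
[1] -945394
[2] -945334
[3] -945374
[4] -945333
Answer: 2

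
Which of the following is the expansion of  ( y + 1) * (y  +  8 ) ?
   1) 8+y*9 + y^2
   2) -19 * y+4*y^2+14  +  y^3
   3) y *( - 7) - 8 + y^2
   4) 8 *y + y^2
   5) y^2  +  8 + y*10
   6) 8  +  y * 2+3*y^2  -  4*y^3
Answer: 1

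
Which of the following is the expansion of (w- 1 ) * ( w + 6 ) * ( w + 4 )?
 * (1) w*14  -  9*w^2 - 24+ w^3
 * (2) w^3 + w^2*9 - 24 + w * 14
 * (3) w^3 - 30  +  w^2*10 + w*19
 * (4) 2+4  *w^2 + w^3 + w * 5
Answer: 2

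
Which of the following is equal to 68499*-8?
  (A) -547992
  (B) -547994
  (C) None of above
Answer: A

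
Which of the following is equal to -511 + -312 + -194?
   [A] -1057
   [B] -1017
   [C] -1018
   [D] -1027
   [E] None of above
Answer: B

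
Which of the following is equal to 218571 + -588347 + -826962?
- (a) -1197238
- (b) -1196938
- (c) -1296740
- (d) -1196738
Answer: d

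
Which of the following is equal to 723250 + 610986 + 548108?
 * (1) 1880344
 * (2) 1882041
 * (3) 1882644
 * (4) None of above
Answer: 4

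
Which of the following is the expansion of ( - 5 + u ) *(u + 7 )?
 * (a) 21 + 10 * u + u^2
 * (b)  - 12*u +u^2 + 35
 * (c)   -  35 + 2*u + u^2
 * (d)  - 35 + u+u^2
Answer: c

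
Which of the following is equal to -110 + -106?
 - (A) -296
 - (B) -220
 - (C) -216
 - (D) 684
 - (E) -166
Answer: C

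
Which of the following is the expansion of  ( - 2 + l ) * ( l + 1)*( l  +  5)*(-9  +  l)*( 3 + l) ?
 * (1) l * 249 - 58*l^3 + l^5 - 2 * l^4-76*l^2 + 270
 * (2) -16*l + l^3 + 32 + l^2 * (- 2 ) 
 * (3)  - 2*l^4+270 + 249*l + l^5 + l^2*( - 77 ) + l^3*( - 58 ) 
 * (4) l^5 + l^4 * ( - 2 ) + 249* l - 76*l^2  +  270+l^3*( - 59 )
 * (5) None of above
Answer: 1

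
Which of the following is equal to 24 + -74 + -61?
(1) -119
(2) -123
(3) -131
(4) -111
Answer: 4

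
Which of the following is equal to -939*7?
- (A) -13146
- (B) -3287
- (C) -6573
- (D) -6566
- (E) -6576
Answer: C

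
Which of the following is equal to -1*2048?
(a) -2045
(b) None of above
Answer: b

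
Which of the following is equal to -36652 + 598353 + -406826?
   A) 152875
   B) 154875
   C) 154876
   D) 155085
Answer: B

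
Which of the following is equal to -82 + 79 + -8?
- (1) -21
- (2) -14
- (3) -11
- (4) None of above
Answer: 3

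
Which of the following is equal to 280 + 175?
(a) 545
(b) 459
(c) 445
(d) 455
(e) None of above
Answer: d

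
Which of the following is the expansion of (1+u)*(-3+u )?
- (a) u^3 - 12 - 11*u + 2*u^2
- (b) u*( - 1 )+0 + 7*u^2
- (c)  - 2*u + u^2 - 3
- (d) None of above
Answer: c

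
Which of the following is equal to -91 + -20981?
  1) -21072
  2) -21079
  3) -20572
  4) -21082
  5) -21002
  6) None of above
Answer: 1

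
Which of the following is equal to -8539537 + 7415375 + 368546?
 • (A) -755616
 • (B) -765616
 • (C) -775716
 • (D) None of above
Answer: A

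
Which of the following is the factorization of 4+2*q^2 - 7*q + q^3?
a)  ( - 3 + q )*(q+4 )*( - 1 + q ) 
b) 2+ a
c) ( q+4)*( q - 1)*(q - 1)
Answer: c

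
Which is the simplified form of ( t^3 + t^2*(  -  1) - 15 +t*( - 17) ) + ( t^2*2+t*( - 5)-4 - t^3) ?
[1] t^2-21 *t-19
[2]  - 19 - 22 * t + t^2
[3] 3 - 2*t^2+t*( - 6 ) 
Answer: 2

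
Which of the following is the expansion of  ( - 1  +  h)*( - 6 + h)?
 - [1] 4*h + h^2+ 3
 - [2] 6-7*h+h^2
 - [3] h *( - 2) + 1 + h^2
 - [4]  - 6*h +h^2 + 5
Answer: 2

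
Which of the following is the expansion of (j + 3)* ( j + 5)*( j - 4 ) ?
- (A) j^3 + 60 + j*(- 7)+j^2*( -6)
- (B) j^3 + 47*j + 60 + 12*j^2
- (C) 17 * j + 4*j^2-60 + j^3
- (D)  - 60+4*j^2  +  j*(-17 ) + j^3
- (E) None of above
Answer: D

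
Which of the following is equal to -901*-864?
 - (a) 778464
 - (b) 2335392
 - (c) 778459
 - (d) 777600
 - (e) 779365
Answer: a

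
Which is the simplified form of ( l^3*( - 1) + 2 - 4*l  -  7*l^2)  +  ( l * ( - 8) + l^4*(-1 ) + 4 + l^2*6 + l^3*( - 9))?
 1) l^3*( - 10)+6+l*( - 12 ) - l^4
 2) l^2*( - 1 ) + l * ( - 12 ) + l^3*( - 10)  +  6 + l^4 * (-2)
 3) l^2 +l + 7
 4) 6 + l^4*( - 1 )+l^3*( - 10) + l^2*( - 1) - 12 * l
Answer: 4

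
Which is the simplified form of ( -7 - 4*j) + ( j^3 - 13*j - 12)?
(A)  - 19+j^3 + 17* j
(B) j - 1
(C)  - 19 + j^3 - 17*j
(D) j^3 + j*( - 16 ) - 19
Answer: C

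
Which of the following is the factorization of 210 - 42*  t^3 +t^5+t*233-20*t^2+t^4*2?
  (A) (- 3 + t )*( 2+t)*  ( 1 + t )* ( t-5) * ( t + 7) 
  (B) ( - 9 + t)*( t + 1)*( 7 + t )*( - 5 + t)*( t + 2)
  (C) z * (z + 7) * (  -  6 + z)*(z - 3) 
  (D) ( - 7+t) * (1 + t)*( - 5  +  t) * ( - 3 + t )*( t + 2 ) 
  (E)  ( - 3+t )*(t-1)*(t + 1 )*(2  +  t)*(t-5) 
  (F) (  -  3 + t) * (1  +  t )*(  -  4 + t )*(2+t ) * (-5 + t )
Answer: A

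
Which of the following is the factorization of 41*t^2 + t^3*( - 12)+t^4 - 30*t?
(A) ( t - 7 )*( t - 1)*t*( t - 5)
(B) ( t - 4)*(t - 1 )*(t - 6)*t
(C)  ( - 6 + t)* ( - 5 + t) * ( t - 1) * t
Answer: C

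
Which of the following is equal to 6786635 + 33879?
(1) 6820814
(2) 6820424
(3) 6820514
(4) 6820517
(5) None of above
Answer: 3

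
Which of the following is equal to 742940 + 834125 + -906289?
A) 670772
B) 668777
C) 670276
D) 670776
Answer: D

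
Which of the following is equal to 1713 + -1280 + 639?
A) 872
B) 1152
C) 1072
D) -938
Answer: C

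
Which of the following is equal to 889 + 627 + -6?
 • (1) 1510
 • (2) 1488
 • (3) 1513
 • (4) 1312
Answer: 1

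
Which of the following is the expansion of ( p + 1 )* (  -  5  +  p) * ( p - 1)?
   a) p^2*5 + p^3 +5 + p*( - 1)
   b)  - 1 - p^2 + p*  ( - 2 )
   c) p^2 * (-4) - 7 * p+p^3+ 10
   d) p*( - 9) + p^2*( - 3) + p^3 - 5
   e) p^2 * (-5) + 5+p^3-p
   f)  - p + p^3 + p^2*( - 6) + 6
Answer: e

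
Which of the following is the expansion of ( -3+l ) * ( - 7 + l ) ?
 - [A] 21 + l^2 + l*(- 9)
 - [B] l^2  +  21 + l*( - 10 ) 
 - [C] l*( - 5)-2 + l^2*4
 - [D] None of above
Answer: B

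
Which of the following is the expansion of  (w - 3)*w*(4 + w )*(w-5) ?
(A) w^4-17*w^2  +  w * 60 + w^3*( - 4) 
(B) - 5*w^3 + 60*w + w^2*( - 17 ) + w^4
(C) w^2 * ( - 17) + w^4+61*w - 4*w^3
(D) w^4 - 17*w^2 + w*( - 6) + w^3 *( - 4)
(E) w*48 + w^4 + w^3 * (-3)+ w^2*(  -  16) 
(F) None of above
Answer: A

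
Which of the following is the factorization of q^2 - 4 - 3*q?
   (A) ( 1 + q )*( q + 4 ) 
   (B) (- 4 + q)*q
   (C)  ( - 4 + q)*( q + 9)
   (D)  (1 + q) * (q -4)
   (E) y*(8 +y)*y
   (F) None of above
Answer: D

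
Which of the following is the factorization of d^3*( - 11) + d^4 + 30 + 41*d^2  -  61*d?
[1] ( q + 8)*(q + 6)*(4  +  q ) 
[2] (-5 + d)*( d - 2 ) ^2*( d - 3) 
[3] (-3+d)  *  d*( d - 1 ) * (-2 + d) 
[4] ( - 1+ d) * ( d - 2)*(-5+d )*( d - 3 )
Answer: 4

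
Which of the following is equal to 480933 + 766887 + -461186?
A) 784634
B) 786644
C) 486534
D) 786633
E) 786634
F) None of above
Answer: E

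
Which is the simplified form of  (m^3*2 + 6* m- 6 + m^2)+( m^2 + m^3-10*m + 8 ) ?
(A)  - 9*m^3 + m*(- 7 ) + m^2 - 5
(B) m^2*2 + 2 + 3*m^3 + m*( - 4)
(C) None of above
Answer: B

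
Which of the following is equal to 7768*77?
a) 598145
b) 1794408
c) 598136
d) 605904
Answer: c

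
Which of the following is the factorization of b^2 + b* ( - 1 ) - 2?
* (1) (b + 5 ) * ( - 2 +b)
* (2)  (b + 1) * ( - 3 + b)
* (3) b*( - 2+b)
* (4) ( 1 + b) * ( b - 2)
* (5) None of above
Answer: 4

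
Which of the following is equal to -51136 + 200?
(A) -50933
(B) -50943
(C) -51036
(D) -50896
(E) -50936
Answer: E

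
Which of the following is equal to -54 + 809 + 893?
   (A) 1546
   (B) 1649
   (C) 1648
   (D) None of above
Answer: C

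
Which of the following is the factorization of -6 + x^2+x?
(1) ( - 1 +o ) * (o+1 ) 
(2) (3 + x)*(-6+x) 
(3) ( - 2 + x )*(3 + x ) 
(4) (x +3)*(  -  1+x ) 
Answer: 3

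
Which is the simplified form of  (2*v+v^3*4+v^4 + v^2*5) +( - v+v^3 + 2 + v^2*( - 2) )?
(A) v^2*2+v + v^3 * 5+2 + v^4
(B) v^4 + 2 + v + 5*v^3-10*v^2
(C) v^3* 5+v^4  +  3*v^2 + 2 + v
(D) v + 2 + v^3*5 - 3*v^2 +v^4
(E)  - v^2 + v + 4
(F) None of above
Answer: C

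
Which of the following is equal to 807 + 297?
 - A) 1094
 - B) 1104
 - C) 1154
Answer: B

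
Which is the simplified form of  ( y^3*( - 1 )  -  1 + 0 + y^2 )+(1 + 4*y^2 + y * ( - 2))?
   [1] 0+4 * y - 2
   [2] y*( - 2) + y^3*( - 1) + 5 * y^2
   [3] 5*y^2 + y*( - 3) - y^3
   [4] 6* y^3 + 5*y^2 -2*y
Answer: 2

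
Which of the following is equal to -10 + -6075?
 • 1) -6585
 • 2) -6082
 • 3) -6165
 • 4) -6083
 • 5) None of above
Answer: 5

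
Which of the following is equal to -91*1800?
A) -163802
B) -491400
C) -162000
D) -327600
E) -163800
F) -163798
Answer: E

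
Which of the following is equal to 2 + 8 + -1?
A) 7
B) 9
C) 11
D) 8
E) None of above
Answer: B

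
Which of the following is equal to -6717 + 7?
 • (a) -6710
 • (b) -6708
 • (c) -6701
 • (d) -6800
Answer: a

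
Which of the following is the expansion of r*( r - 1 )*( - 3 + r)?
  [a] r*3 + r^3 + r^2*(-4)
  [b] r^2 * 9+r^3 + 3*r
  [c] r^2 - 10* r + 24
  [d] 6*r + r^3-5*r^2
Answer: a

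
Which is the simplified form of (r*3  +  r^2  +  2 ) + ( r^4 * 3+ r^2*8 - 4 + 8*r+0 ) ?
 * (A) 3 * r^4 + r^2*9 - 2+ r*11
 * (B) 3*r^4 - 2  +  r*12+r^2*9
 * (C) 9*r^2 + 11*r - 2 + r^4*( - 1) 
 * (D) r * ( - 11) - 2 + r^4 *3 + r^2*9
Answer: A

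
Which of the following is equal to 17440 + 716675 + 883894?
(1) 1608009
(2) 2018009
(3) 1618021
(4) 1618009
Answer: 4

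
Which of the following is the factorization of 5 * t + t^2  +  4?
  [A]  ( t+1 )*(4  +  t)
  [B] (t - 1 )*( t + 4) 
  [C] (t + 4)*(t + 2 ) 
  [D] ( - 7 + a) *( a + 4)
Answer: A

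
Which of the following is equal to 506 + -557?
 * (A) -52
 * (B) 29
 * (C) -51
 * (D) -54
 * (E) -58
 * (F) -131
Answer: C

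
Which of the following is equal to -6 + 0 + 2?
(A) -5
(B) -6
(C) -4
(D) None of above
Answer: C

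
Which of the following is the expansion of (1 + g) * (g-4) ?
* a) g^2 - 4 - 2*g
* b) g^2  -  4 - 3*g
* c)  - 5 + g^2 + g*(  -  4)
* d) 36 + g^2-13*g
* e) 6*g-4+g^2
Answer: b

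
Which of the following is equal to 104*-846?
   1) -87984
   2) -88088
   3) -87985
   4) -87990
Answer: 1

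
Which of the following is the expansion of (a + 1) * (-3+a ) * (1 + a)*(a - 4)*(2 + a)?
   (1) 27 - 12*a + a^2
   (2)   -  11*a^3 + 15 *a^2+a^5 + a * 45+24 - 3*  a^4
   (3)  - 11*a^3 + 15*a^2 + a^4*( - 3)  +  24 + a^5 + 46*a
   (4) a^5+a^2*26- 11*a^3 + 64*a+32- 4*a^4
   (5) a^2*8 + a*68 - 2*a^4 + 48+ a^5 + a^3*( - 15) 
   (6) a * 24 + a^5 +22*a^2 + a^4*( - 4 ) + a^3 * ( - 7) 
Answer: 3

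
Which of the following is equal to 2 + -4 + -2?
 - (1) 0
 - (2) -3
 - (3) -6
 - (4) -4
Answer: 4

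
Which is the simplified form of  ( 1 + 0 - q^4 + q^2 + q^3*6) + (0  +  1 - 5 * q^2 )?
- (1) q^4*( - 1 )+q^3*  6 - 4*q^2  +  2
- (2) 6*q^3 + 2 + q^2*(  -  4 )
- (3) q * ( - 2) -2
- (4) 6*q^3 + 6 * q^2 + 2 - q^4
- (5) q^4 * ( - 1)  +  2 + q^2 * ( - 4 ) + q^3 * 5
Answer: 1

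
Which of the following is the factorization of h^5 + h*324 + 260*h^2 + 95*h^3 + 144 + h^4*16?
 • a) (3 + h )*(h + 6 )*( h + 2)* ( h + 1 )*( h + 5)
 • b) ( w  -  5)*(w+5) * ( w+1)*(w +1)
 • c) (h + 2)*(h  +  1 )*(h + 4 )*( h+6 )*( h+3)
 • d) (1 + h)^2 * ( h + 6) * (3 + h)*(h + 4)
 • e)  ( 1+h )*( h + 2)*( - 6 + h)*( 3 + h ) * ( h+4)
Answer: c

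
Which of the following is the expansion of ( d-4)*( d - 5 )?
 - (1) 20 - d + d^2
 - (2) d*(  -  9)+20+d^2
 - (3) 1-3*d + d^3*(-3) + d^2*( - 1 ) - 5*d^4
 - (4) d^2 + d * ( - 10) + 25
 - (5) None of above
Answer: 2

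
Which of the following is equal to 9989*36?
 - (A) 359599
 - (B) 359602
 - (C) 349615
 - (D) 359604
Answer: D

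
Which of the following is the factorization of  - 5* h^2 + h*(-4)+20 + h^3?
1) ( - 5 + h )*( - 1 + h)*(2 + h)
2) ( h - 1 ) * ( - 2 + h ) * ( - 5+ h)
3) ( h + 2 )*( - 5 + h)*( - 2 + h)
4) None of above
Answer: 3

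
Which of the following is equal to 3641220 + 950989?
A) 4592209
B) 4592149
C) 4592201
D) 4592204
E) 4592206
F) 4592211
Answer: A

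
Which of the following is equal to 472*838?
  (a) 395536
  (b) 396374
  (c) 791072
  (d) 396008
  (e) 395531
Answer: a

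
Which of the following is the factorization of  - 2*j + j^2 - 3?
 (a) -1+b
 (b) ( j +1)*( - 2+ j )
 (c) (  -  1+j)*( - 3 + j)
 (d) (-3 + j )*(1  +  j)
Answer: d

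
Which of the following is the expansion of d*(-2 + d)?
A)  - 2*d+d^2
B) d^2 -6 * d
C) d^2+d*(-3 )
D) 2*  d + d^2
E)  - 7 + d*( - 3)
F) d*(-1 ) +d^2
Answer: A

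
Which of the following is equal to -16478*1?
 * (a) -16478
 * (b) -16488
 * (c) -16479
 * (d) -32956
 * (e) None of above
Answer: a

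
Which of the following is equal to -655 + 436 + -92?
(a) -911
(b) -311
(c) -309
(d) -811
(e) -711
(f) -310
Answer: b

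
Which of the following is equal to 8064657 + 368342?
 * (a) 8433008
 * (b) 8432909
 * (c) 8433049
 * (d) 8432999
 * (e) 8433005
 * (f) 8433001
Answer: d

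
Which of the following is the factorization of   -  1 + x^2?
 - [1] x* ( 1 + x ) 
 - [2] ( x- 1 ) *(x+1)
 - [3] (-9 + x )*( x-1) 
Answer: 2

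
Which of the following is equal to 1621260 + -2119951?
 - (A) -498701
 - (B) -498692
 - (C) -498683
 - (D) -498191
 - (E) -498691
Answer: E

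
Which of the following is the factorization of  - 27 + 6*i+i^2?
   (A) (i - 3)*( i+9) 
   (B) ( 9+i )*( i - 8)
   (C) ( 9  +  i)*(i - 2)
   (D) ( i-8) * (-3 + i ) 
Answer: A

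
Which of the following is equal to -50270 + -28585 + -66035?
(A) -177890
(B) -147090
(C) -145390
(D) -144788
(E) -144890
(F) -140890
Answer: E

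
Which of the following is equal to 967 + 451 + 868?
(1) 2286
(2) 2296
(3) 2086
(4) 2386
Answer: 1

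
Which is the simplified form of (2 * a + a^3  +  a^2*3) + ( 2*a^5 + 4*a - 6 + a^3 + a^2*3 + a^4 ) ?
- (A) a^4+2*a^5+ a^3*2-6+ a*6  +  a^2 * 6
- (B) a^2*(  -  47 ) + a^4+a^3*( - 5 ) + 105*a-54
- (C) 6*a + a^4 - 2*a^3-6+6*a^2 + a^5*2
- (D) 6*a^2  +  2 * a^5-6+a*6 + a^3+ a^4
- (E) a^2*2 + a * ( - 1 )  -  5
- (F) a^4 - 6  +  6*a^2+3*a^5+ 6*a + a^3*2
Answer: A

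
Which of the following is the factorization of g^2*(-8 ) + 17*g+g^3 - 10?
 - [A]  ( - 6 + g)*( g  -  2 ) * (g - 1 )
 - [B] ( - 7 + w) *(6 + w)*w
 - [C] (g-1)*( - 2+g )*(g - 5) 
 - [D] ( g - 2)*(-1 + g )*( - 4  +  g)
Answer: C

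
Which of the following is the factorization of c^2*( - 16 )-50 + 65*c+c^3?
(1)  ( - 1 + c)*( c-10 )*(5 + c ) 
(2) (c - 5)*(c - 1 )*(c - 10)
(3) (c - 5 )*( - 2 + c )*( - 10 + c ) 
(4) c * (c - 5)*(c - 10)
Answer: 2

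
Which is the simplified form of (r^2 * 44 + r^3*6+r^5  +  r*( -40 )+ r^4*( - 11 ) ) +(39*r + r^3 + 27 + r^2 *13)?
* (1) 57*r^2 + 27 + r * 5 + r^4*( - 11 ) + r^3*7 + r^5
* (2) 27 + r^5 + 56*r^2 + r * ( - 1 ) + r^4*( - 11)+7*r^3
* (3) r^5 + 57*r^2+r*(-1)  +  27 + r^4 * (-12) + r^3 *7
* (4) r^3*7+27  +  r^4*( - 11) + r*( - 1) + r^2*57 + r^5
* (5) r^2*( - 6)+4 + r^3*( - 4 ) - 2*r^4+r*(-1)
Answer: 4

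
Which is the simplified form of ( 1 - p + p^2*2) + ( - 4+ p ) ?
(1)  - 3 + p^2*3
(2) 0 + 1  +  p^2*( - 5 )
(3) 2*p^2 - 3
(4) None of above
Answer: 3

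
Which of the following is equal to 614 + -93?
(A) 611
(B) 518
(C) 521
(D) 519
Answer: C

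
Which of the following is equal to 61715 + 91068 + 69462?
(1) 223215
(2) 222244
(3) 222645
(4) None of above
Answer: 4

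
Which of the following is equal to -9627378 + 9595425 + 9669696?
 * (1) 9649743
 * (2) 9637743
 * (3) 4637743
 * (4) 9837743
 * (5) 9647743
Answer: 2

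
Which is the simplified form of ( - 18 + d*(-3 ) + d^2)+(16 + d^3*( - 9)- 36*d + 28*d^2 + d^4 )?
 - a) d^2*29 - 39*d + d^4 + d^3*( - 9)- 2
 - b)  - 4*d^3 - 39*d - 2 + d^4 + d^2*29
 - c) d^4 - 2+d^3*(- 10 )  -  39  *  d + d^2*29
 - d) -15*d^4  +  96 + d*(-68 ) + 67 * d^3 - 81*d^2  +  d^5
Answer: a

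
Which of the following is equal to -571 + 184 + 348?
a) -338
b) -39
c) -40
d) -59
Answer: b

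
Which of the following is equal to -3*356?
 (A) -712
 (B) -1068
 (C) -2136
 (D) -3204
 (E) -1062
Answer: B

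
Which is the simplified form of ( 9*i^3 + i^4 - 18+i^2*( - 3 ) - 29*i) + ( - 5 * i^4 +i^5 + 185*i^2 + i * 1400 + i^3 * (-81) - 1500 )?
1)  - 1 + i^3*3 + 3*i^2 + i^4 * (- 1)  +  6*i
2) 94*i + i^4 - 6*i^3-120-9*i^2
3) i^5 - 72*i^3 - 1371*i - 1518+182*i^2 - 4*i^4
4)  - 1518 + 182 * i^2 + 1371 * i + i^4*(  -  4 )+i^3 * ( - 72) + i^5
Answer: 4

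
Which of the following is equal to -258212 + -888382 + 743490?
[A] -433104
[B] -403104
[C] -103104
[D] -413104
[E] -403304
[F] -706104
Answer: B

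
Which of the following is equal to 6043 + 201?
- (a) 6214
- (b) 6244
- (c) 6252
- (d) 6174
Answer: b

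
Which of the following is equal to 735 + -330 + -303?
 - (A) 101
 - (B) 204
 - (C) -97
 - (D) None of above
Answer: D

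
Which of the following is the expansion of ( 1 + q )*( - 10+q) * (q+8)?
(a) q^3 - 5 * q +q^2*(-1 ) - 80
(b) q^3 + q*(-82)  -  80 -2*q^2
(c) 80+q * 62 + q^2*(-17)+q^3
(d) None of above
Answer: d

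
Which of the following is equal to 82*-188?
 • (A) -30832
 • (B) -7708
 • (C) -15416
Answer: C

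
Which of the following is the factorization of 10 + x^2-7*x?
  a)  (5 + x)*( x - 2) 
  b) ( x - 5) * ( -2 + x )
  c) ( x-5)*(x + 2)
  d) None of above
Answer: b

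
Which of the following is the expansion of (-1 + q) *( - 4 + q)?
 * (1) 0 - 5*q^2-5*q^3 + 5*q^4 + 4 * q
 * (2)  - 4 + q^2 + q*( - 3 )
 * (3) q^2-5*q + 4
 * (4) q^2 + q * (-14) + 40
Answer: 3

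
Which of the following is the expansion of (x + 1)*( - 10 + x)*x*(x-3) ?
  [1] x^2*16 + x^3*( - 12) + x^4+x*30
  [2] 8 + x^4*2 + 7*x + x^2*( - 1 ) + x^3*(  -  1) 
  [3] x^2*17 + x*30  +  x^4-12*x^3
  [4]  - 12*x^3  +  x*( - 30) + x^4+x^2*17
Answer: 3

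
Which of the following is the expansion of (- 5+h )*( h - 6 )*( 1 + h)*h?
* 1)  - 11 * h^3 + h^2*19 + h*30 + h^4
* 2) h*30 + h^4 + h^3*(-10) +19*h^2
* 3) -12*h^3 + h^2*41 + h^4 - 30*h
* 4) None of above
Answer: 2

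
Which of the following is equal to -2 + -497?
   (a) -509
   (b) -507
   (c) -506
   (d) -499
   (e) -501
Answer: d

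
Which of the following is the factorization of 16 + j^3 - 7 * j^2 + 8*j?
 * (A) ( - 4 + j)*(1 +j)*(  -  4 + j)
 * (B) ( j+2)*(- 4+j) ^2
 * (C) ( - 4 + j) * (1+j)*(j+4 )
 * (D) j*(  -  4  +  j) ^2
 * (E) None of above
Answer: A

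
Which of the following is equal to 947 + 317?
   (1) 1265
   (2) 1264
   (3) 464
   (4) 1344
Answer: 2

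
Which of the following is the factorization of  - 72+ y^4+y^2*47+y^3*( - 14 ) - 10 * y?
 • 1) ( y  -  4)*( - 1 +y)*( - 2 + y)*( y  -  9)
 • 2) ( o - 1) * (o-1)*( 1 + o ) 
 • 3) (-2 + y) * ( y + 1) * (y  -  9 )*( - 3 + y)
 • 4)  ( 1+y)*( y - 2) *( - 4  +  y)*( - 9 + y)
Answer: 4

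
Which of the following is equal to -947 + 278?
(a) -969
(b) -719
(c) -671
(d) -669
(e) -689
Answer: d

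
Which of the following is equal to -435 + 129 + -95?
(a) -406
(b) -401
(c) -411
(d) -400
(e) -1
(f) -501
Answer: b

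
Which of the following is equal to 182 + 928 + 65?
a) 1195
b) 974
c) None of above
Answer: c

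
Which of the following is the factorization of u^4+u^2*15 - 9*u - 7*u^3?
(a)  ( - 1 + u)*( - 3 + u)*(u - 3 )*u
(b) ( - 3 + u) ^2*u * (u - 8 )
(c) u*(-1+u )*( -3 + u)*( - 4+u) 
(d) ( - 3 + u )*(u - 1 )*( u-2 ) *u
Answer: a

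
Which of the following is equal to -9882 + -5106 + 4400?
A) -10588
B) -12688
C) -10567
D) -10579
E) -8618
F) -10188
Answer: A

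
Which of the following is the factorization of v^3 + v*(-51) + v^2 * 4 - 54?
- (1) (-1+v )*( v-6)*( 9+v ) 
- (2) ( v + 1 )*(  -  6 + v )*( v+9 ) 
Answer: 2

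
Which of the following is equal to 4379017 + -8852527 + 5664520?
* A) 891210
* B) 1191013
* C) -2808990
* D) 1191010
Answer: D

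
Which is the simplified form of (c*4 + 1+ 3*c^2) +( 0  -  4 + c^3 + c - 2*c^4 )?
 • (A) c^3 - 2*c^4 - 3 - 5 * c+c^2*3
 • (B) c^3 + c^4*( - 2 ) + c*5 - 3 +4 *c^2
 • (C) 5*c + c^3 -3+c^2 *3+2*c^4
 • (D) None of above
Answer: D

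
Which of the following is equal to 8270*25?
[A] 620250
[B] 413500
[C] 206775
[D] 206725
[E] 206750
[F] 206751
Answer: E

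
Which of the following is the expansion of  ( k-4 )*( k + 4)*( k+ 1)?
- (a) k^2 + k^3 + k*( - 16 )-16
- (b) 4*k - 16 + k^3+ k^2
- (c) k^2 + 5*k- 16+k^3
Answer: a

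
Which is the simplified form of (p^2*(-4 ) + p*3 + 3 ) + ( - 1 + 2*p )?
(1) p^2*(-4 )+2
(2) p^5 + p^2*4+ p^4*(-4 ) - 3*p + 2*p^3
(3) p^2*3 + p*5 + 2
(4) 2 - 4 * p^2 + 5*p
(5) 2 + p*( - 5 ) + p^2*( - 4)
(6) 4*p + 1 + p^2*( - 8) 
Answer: 4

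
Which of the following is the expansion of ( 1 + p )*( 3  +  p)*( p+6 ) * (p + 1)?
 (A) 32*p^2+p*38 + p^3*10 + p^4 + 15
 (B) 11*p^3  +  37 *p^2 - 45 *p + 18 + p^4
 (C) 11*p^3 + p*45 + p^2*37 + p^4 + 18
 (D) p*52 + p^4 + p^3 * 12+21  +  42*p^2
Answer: C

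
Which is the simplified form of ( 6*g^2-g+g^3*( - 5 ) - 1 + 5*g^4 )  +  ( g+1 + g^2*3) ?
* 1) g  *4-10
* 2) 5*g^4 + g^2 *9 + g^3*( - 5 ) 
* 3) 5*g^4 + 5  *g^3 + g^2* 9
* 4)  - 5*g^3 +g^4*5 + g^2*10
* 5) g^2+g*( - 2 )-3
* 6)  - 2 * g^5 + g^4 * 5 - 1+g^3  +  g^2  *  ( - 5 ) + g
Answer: 2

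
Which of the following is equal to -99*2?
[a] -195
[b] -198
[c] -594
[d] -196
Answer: b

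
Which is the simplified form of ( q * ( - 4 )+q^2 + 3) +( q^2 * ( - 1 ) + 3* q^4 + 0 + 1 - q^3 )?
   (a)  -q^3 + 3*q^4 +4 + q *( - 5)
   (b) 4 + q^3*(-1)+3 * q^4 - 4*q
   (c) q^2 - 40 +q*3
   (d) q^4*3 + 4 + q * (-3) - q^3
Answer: b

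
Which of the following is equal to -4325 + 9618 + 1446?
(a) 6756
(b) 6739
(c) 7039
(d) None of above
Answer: b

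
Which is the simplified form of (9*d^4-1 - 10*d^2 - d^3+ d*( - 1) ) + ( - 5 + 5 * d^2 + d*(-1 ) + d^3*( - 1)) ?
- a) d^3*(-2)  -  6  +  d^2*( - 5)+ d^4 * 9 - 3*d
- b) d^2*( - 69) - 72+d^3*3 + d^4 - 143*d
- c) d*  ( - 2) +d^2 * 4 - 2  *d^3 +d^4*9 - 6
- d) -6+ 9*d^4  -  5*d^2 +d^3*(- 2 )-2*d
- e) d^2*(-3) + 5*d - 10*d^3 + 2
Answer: d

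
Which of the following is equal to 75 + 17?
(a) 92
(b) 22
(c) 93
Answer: a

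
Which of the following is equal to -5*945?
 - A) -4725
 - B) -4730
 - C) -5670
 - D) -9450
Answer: A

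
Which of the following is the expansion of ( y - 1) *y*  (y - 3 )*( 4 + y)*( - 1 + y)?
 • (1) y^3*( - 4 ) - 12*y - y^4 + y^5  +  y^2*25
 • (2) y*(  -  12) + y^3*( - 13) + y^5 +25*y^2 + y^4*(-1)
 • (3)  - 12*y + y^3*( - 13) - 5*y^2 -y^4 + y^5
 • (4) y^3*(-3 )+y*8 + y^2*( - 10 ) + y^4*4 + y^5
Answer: 2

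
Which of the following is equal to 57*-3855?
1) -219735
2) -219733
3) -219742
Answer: 1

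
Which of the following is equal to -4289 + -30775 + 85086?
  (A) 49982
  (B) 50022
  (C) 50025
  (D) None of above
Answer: B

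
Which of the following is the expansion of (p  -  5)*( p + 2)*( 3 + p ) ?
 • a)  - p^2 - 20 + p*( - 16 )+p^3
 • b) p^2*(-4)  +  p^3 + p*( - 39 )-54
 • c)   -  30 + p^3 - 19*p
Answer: c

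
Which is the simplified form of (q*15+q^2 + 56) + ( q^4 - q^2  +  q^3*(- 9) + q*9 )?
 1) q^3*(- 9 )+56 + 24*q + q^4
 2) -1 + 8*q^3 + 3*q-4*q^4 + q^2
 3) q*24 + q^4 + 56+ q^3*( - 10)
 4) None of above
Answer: 1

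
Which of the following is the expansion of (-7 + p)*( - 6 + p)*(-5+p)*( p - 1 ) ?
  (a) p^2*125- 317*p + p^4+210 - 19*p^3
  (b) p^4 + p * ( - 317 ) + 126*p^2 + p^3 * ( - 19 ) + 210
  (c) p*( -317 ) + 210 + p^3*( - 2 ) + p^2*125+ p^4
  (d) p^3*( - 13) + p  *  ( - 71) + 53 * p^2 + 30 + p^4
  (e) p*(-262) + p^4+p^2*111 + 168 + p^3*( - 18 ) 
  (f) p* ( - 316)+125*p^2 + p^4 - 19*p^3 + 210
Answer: a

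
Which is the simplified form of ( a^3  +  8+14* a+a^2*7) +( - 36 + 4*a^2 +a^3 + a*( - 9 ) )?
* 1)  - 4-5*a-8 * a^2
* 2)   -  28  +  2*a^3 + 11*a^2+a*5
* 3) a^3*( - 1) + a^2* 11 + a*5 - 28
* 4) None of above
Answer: 2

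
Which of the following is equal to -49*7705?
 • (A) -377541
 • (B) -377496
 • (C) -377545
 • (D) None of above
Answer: C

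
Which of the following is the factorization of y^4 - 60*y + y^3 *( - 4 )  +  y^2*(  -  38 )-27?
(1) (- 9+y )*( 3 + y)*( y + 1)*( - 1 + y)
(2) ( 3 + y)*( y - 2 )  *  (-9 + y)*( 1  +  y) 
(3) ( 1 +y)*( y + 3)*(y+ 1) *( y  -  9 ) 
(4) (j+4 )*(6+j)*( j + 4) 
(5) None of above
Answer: 3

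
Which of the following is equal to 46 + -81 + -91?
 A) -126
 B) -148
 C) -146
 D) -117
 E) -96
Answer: A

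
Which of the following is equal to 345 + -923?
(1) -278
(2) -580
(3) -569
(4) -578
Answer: 4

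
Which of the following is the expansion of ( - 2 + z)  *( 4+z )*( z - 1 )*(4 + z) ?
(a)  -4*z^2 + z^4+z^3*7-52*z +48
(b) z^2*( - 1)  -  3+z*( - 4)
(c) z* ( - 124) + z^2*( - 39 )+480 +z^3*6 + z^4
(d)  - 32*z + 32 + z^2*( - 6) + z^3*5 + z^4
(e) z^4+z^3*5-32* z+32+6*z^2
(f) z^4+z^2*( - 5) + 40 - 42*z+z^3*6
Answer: d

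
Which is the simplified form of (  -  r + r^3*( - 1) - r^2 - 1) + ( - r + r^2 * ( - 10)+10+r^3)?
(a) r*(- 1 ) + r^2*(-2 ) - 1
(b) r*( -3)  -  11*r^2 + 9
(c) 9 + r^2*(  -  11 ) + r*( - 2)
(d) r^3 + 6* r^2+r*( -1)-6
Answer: c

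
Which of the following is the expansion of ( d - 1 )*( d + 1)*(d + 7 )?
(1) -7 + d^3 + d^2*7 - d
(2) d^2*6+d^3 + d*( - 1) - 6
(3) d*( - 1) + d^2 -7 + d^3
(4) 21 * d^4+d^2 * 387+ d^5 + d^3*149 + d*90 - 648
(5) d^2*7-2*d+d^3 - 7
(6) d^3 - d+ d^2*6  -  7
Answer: 1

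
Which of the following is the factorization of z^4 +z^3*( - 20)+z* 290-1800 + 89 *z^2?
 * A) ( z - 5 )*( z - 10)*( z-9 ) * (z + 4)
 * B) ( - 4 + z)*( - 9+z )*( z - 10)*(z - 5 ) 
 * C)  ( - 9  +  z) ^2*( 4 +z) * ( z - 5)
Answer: A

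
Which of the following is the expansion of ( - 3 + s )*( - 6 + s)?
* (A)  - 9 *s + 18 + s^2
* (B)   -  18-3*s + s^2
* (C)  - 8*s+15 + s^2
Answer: A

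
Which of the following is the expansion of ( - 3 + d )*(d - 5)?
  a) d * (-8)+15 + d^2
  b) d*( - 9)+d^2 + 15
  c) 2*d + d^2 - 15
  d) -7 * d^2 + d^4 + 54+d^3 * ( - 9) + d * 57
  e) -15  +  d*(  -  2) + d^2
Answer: a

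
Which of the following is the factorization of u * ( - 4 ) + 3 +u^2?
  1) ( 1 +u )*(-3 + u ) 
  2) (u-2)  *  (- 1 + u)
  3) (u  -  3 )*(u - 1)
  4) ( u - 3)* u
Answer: 3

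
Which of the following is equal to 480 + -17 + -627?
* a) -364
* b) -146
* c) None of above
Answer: c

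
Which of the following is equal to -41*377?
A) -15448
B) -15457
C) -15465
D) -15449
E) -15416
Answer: B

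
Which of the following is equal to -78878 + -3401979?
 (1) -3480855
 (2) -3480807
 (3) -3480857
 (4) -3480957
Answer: 3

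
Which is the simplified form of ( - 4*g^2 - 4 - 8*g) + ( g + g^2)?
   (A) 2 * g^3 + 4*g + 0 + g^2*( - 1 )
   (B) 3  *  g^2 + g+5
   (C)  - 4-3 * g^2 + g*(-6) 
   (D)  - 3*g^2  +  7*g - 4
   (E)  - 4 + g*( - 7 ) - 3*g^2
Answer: E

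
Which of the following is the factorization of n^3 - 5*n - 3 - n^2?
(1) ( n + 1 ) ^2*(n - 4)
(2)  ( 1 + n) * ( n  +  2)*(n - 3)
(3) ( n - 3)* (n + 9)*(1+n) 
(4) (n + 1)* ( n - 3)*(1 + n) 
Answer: 4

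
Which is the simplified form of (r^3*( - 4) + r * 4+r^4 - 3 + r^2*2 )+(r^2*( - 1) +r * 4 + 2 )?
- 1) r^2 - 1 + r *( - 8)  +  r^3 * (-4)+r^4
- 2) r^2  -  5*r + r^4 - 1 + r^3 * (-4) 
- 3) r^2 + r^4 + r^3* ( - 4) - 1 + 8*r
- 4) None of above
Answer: 3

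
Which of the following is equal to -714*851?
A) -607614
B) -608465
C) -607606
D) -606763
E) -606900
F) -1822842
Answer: A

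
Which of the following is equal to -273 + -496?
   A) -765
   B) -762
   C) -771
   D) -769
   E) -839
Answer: D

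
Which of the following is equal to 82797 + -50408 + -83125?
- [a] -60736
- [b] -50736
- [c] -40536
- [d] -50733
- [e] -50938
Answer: b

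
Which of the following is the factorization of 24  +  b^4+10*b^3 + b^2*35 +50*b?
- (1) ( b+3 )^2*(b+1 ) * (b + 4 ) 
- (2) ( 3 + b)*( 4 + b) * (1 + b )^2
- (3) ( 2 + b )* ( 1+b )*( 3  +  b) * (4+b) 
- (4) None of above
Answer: 3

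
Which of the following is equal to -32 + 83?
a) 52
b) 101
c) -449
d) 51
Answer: d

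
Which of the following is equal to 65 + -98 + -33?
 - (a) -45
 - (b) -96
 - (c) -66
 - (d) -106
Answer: c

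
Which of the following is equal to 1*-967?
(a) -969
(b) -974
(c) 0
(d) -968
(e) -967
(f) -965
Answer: e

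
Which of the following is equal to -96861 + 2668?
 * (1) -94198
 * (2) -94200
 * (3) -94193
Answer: 3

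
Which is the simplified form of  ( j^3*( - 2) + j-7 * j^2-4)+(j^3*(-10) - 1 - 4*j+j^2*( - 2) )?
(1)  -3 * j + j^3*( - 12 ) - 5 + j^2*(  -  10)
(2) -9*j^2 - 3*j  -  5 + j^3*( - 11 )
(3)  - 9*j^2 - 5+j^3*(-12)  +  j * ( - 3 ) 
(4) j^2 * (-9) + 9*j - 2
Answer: 3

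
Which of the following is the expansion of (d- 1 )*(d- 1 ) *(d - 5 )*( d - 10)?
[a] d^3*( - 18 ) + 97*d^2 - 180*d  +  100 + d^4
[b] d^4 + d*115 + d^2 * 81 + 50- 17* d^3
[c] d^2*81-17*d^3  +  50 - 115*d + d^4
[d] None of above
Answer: c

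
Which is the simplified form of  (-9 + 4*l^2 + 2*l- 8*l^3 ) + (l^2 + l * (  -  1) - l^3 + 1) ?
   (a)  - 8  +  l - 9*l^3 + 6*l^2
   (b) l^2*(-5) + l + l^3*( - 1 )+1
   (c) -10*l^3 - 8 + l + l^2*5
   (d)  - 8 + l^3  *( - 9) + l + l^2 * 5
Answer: d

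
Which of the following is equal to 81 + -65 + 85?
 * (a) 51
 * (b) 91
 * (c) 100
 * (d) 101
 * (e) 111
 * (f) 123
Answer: d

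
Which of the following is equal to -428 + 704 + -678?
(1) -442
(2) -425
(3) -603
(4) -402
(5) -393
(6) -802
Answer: 4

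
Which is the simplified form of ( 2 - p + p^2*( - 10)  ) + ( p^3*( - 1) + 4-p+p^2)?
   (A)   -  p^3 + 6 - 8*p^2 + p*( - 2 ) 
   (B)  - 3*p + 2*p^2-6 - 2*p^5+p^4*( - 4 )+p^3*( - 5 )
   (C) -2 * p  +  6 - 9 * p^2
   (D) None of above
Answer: D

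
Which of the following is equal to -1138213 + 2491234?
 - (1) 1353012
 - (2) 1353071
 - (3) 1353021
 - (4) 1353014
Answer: 3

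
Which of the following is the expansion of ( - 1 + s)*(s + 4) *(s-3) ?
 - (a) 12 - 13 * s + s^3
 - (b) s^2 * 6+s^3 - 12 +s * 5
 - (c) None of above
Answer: a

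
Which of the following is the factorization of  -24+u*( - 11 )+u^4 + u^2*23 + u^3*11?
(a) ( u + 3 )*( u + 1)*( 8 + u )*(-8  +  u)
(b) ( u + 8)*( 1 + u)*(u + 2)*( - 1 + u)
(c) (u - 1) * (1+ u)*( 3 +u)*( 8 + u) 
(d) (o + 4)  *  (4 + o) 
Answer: c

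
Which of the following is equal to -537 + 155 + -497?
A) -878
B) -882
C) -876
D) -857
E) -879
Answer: E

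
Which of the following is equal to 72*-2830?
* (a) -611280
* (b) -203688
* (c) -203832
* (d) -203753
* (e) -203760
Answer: e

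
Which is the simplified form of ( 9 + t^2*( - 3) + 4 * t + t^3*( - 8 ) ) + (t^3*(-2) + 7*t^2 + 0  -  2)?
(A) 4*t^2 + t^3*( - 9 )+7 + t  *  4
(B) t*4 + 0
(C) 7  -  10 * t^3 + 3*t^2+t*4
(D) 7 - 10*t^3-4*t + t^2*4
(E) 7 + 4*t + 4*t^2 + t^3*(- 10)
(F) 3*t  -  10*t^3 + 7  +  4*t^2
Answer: E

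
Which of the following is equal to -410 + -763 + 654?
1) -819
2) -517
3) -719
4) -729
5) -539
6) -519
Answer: 6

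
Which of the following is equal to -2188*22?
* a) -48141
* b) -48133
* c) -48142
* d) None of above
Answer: d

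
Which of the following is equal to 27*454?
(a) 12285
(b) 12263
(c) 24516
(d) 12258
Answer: d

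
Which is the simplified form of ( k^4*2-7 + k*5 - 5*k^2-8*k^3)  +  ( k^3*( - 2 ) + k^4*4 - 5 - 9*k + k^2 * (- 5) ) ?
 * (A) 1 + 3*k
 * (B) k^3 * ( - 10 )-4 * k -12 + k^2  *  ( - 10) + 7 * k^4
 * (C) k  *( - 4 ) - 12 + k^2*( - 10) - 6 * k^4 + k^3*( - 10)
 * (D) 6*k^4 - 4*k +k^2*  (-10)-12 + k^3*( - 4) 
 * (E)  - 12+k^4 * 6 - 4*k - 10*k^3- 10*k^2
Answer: E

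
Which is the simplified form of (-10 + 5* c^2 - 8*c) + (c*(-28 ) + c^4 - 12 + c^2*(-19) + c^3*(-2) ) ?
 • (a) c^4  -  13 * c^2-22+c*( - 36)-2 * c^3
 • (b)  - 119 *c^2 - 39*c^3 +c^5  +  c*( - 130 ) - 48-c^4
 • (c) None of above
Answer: c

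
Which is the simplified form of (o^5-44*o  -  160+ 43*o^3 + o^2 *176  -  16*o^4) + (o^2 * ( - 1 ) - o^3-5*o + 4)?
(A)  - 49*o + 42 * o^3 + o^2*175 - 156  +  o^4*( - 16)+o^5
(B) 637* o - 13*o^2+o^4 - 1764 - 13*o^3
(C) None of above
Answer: A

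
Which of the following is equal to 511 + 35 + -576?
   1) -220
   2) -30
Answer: 2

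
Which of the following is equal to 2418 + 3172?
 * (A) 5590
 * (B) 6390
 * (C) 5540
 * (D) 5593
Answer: A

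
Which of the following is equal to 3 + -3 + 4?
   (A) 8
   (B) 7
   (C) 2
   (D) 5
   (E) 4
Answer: E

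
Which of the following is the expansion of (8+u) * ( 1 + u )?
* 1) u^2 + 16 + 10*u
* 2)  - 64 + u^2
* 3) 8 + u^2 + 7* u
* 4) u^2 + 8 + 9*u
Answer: 4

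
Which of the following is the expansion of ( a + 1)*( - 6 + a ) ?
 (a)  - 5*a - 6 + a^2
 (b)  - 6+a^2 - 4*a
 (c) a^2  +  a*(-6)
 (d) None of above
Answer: a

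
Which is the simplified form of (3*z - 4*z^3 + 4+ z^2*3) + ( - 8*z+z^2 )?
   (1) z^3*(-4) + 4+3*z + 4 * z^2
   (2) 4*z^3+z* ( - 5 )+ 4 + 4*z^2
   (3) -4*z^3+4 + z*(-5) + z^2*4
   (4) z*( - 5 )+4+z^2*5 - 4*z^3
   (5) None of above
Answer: 3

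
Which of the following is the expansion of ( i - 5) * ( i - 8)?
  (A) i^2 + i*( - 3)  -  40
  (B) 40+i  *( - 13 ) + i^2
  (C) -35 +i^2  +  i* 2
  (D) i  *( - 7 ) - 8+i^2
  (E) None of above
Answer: B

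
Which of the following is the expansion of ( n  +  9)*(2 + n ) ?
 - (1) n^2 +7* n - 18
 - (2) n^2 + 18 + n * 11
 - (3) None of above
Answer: 2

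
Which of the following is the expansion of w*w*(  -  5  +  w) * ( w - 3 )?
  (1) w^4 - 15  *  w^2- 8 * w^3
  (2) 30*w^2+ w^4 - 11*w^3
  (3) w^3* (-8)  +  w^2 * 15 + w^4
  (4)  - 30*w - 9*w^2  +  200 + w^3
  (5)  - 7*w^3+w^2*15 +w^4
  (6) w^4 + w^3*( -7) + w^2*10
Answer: 3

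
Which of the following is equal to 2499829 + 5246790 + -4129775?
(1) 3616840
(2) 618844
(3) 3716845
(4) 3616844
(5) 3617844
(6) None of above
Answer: 4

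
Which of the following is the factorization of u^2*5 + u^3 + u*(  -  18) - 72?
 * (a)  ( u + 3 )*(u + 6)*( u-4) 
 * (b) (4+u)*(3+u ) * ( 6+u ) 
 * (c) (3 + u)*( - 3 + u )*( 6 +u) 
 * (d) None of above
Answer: a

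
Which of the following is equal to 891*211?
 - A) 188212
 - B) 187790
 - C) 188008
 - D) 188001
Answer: D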